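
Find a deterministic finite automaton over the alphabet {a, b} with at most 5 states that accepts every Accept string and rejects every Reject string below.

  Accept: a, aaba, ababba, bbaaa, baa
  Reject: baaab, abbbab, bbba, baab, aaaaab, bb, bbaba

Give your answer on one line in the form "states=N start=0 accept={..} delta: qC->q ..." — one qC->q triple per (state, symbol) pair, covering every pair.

Grow the machine one transition at a time. Run the examples from 0; the earliest place one falls off (shortest prefix, ties alphabetical) gets sent to the lowest-numbered state that keeps every Accept/Reject pair distinguishable — a pair clashes when both reach the same state with identical unread suffix — and to a fresh state only if none does.
a: 0a undefined. 0a->0: ok.
b: 0b undefined. 0b->0: no, a/baaab meet in 0. Open state 1: 0b->1.
ba: 1a undefined. 1a->0: ok.
bb: 1b undefined. 1b->0: no, a/bbba meet in 0. 1b->1: no, a/bbba meet in 0. Open state 2: 1b->2.
bba: 2a undefined. 2a->0: no, a/bbaba meet in 0. 2a->1: no, ababba/baaab meet in 1. 2a->2: no, ababba/bb meet in 2. Open state 3: 2a->3.
bbb: 2b undefined. 2b->0: no, a/bbba meet in 0. 2b->1: no, a/bbba meet in 0. 2b->2: no, ababba/bbba meet in 3. 2b->3: ok.
bbaa: 3a undefined. 3a->0: no, a/bbba meet in 0. 3a->1: ok.
bbab: 3b undefined. 3b->0: no, a/bbaba meet in 0. 3b->1: no, a/bbaba meet in 0. 3b->2: no, ababba/bbaba meet in 3. 3b->3: ok.
All examples now run through 4 states with every (state, symbol) defined. Accept strings end in {0,3}, Reject strings end in {1,2}; accept={0,3}.

states=4 start=0 accept={0,3} delta: 0a->0 0b->1 1a->0 1b->2 2a->3 2b->3 3a->1 3b->3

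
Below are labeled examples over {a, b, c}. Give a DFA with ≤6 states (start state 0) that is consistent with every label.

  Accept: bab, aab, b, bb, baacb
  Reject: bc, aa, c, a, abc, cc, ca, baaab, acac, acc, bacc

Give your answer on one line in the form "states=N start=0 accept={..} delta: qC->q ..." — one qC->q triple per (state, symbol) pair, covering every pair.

State merging on the prefix tree: take the shortest (then alphabetical) example prefix whose next move is undefined and point that move at state 0, else 1, else 2, ...; a target is out if some Accept/Reject pair would then sit in one state with the same input left (inseparable). If every existing state is out, open a new one.
a: 0a undefined. 0a->0: ok.
b: 0b undefined. 0b->0: no, bab/aa meet in 0. Open state 1: 0b->1.
c: 0c undefined. 0c->0: ok.
ba: 1a undefined. 1a->0: no, bab/baaab meet in 1. 1a->1: no, bab/baaab meet in 1 with "b" left. Open state 2: 1a->2.
bb: 1b undefined. 1b->0: no, bb/aa meet in 0. 1b->1: ok.
bc: 1c undefined. 1c->0: ok.
baa: 2a undefined. 2a->0: no, aab/baaab meet in 1. 2a->1: no, bab/baaab meet in 2 with "b" left. 2a->2: no, bab/baaab meet in 2 with "b" left. Open state 3: 2a->3.
bab: 2b undefined. 2b->0: no, bab/bc meet in 0. 2b->1: ok.
bac: 2c undefined. 2c->0: ok.
baaa: 3a undefined. 3a->0: no, bab/baaab meet in 1. 3a->1: no, bab/baaab meet in 1. 3a->2: no, bab/baaab meet in 1. 3a->3: ok.
baac: 3c undefined. 3c->0: ok.
baaab: 3b undefined. 3b->0: ok.
All examples now run through 4 states with every (state, symbol) defined. Accept strings end in {1}, Reject strings end in {0}; accept={1}.

states=4 start=0 accept={1} delta: 0a->0 0b->1 0c->0 1a->2 1b->1 1c->0 2a->3 2b->1 2c->0 3a->3 3b->0 3c->0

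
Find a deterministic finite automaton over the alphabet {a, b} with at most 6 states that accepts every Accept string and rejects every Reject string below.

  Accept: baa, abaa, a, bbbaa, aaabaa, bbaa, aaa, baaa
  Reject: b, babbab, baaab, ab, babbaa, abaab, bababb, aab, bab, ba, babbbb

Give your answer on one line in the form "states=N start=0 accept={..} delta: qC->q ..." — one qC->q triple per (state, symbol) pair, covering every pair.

states=5 start=0 accept={0} delta: 0a->0 0b->1 1a->2 1b->0 2a->0 2b->3 3a->1 3b->4 4a->3 4b->0

Grow the machine one transition at a time. Run the examples from 0; the earliest place one falls off (shortest prefix, ties alphabetical) gets sent to the lowest-numbered state that keeps every Accept/Reject pair distinguishable — a pair clashes when both reach the same state with identical unread suffix — and to a fresh state only if none does.
a: 0a undefined. 0a->0: ok.
b: 0b undefined. 0b->0: no, baa/b meet in 0. Open state 1: 0b->1.
ba: 1a undefined. 1a->0: no, baa/ba meet in 0. 1a->1: no, baa/b meet in 1. Open state 2: 1a->2.
bb: 1b undefined. 1b->0: ok.
baa: 2a undefined. 2a->0: ok.
bab: 2b undefined. 2b->0: no, baa/babbab meet in 0. 2b->1: no, baa/babbaa meet in 0. 2b->2: no, baa/babbaa meet in 0. Open state 3: 2b->3.
baba: 3a undefined. 3a->0: no, baa/bababb meet in 0. 3a->1: ok.
babb: 3b undefined. 3b->0: no, baa/babbaa meet in 0. 3b->1: no, baa/babbaa meet in 0. 3b->2: no, baa/babbaa meet in 0. 3b->3: no, baa/babbab meet in 0. Open state 4: 3b->4.
babba: 4a undefined. 4a->0: no, baa/babbaa meet in 0. 4a->1: no, baa/babbab meet in 0. 4a->2: no, baa/babbaa meet in 0. 4a->3: ok.
babbb: 4b undefined. 4b->0: ok.
All examples now run through 5 states with every (state, symbol) defined. Accept strings end in {0}, Reject strings end in {1,2,3,4}; accept={0}.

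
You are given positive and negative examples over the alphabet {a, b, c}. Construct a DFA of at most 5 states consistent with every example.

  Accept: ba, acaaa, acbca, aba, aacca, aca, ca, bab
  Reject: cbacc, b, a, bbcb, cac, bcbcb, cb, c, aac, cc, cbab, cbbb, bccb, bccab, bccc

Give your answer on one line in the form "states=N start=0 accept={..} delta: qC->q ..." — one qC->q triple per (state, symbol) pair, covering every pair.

Fold the examples into a partial DFA from state 0: repeatedly fix the first undefined (state, symbol) met by the shortest-then-alphabetical prefix, trying targets in increasing order and rejecting any under which an Accept and a Reject string meet in one state with the same remainder; add a state when all current targets are rejected. Accepting states are where Accept strings end.
a: 0a undefined. 0a->0: ok.
b: 0b undefined. 0b->0: no, ba/b meet in 0. Open state 1: 0b->1.
c: 0c undefined. 0c->0: no, acaaa/a meet in 0. 0c->1: ok.
ba: 1a undefined. 1a->0: no, ba/a meet in 0. 1a->1: no, ba/b meet in 1. Open state 2: 1a->2.
bb: 1b undefined. 1b->0: ok.
bc: 1c undefined. 1c->0: no, aacca/cbacc meet in 0. 1c->1: no, bab/bccab meet in 2 with "b" left. 1c->2: no, ba/cbacc meet in 2. Open state 3: 1c->3.
bab: 2b undefined. 2b->0: no, bab/a meet in 0. 2b->1: no, bab/b meet in 1. 2b->2: ok.
bcb: 3b undefined. 3b->0: ok.
bcc: 3c undefined. 3c->0: ok.
cac: 2c undefined. 2c->0: ok.
acaa: 2a undefined. 2a->0: no, acaaa/a meet in 0. 2a->1: ok.
aacca: 3a undefined. 3a->0: no, aacca/a meet in 0. 3a->1: no, aacca/b meet in 1. 3a->2: ok.
All examples now run through 4 states with every (state, symbol) defined. Accept strings end in {2}, Reject strings end in {0,1,3}; accept={2}.

states=4 start=0 accept={2} delta: 0a->0 0b->1 0c->1 1a->2 1b->0 1c->3 2a->1 2b->2 2c->0 3a->2 3b->0 3c->0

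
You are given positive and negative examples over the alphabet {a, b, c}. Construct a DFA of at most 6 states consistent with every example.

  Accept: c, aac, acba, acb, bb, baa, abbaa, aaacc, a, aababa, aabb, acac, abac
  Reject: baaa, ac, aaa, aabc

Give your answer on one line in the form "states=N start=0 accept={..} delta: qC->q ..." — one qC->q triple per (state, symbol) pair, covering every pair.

states=5 start=0 accept={0,1,2} delta: 0a->1 0b->0 0c->0 1a->2 1b->2 1c->3 2a->3 2b->4 2c->0 3a->0 3b->0 3c->0 4a->0 4b->0 4c->3

Fold the examples into a partial DFA from state 0: repeatedly fix the first undefined (state, symbol) met by the shortest-then-alphabetical prefix, trying targets in increasing order and rejecting any under which an Accept and a Reject string meet in one state with the same remainder; add a state when all current targets are rejected. Accepting states are where Accept strings end.
a: 0a undefined. 0a->0: no, c/ac meet in 0 with "c" left. Open state 1: 0a->1.
b: 0b undefined. 0b->0: ok.
c: 0c undefined. 0c->0: ok.
aa: 1a undefined. 1a->0: no, c/aabc meet in 0. 1a->1: no, aac/ac meet in 1 with "c" left. Open state 2: 1a->2.
ab: 1b undefined. 1b->0: no, abac/ac meet in 1 with "c" left. 1b->1: no, abbaa/baaa meet in 2 with "a" left. 1b->2: ok.
ac: 1c undefined. 1c->0: no, c/ac meet in 0. 1c->1: no, acba/baaa meet in 2 with "a" left. 1c->2: no, baa/ac meet in 2. Open state 3: 1c->3.
aaa: 2a undefined. 2a->0: no, c/baaa meet in 0. 2a->1: no, a/baaa meet in 1. 2a->2: no, baa/baaa meet in 2. 2a->3: ok.
aab: 2b undefined. 2b->0: no, c/aabc meet in 0. 2b->1: no, abbaa/baaa meet in 3. 2b->2: no, aac/aabc meet in 2 with "c" left. 2b->3: no, abac/aabc meet in 3 with "c" left. Open state 4: 2b->4.
aac: 2c undefined. 2c->0: ok.
aca: 3a undefined. 3a->0: ok.
acb: 3b undefined. 3b->0: ok.
aaac: 3c undefined. 3c->0: ok.
aaba: 4a undefined. 4a->0: ok.
aabb: 4b undefined. 4b->0: ok.
aabc: 4c undefined. 4c->0: no, c/aabc meet in 0. 4c->1: no, acba/aabc meet in 1. 4c->2: no, baa/aabc meet in 2. 4c->3: ok.
All examples now run through 5 states with every (state, symbol) defined. Accept strings end in {0,1,2}, Reject strings end in {3}; accept={0,1,2}.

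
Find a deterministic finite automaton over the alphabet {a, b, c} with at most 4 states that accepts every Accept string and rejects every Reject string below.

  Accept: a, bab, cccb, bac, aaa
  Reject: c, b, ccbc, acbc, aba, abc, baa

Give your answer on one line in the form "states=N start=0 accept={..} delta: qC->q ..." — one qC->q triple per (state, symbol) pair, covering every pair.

states=3 start=0 accept={0} delta: 0a->0 0b->1 0c->1 1a->2 1b->0 1c->1 2a->1 2b->0 2c->0

Grow the machine one transition at a time. Run the examples from 0; the earliest place one falls off (shortest prefix, ties alphabetical) gets sent to the lowest-numbered state that keeps every Accept/Reject pair distinguishable — a pair clashes when both reach the same state with identical unread suffix — and to a fresh state only if none does.
a: 0a undefined. 0a->0: ok.
b: 0b undefined. 0b->0: no, a/b meet in 0. Open state 1: 0b->1.
c: 0c undefined. 0c->0: no, a/c meet in 0. 0c->1: ok.
ba: 1a undefined. 1a->0: no, a/aba meet in 0. 1a->1: no, bac/abc meet in 1 with "c" left. Open state 2: 1a->2.
cc: 1c undefined. 1c->0: no, a/ccbc meet in 0. 1c->1: ok.
acb: 1b undefined. 1b->0: ok.
baa: 2a undefined. 2a->0: no, a/baa meet in 0. 2a->1: ok.
bab: 2b undefined. 2b->0: ok.
bac: 2c undefined. 2c->0: ok.
All examples now run through 3 states with every (state, symbol) defined. Accept strings end in {0}, Reject strings end in {1,2}; accept={0}.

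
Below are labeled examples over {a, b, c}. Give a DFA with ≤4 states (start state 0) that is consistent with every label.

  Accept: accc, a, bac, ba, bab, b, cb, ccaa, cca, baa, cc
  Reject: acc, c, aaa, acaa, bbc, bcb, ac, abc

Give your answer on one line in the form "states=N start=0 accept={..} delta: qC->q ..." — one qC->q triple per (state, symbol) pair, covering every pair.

State merging on the prefix tree: take the shortest (then alphabetical) example prefix whose next move is undefined and point that move at state 0, else 1, else 2, ...; a target is out if some Accept/Reject pair would then sit in one state with the same input left (inseparable). If every existing state is out, open a new one.
a: 0a undefined. 0a->0: no, a/aaa meet in 0. Open state 1: 0a->1.
b: 0b undefined. 0b->0: no, bac/ac meet in 1 with "c" left. 0b->1: no, baa/aaa meet in 1 with "aa" left. Open state 2: 0b->2.
c: 0c undefined. 0c->0: no, cc/c meet in 0. 0c->1: no, a/c meet in 1. 0c->2: no, b/c meet in 2. Open state 3: 0c->3.
aa: 1a undefined. 1a->0: no, a/aaa meet in 1. 1a->1: no, a/aaa meet in 1. 1a->2: no, ba/aaa meet in 2 with "a" left. 1a->3: ok.
ab: 1b undefined. 1b->0: ok.
ac: 1c undefined. 1c->0: ok.
ba: 2a undefined. 2a->0: no, bac/acc meet in 3. 2a->1: no, bac/ac meet in 0. 2a->2: ok.
bb: 2b undefined. 2b->0: no, bab/ac meet in 0. 2b->1: ok.
bc: 2c undefined. 2c->0: no, bac/bbc meet in 0. 2c->1: ok.
cb: 3b undefined. 3b->0: no, cb/bbc meet in 0. 3b->1: ok.
cc: 3c undefined. 3c->0: no, accc/bbc meet in 0. 3c->1: no, ccaa/aaa meet in 3 with "a" left. 3c->2: ok.
aaa: 3a undefined. 3a->0: ok.
All examples now run through 4 states with every (state, symbol) defined. Accept strings end in {1,2}, Reject strings end in {0,3}; accept={1,2}.

states=4 start=0 accept={1,2} delta: 0a->1 0b->2 0c->3 1a->3 1b->0 1c->0 2a->2 2b->1 2c->1 3a->0 3b->1 3c->2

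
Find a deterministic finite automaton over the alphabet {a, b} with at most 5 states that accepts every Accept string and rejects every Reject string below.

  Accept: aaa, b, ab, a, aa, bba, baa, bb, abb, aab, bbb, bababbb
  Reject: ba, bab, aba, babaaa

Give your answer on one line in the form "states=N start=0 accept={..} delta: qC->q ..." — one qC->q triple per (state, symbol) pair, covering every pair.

State merging on the prefix tree: take the shortest (then alphabetical) example prefix whose next move is undefined and point that move at state 0, else 1, else 2, ...; a target is out if some Accept/Reject pair would then sit in one state with the same input left (inseparable). If every existing state is out, open a new one.
a: 0a undefined. 0a->0: ok.
b: 0b undefined. 0b->0: no, aaa/ba meet in 0. Open state 1: 0b->1.
ba: 1a undefined. 1a->0: no, aaa/ba meet in 0. 1a->1: no, b/ba meet in 1. Open state 2: 1a->2.
bb: 1b undefined. 1b->0: ok.
baa: 2a undefined. 2a->0: ok.
bab: 2b undefined. 2b->0: no, aaa/bab meet in 0. 2b->1: no, aaa/babaaa meet in 0. 2b->2: no, aaa/babaaa meet in 0. Open state 3: 2b->3.
baba: 3a undefined. 3a->0: no, aaa/babaaa meet in 0. 3a->1: no, aaa/babaaa meet in 0. 3a->2: no, aaa/babaaa meet in 0. 3a->3: ok.
babab: 3b undefined. 3b->0: ok.
All examples now run through 4 states with every (state, symbol) defined. Accept strings end in {0,1}, Reject strings end in {2,3}; accept={0,1}.

states=4 start=0 accept={0,1} delta: 0a->0 0b->1 1a->2 1b->0 2a->0 2b->3 3a->3 3b->0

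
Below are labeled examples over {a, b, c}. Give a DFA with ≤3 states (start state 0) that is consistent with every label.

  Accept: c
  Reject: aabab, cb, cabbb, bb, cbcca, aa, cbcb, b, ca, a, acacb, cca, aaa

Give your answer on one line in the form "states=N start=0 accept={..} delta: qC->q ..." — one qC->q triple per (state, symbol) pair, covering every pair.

states=2 start=0 accept={1} delta: 0a->0 0b->0 0c->1 1a->0 1b->0 1c->0

Grow the machine one transition at a time. Run the examples from 0; the earliest place one falls off (shortest prefix, ties alphabetical) gets sent to the lowest-numbered state that keeps every Accept/Reject pair distinguishable — a pair clashes when both reach the same state with identical unread suffix — and to a fresh state only if none does.
a: 0a undefined. 0a->0: ok.
b: 0b undefined. 0b->0: ok.
c: 0c undefined. 0c->0: no, c/aabab meet in 0. Open state 1: 0c->1.
ca: 1a undefined. 1a->0: ok.
cb: 1b undefined. 1b->0: ok.
cc: 1c undefined. 1c->0: ok.
All examples now run through 2 states with every (state, symbol) defined. Accept strings end in {1}, Reject strings end in {0}; accept={1}.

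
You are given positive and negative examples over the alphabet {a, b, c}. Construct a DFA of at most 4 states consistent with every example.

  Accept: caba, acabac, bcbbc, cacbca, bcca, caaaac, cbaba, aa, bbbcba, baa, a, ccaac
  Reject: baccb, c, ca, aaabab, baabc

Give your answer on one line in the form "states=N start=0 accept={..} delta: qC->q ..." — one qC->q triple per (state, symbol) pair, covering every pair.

states=4 start=0 accept={0,3} delta: 0a->0 0b->1 0c->1 1a->2 1b->1 1c->2 2a->3 2b->2 2c->0 3a->2 3b->0 3c->0

Fold the examples into a partial DFA from state 0: repeatedly fix the first undefined (state, symbol) met by the shortest-then-alphabetical prefix, trying targets in increasing order and rejecting any under which an Accept and a Reject string meet in one state with the same remainder; add a state when all current targets are rejected. Accepting states are where Accept strings end.
a: 0a undefined. 0a->0: ok.
b: 0b undefined. 0b->0: no, aa/aaabab meet in 0. Open state 1: 0b->1.
c: 0c undefined. 0c->0: no, caaaac/c meet in 0. 0c->1: ok.
ba: 1a undefined. 1a->0: no, caba/ca meet in 0. 1a->1: no, baa/c meet in 1. Open state 2: 1a->2.
bb: 1b undefined. 1b->0: no, cbaba/ca meet in 2. 1b->1: ok.
bc: 1c undefined. 1c->0: no, bcca/ca meet in 2. 1c->1: no, bcbbc/c meet in 1. 1c->2: ok.
baa: 2a undefined. 2a->0: no, caaaac/c meet in 1. 2a->1: no, caaaac/ca meet in 2. 2a->2: no, baa/ca meet in 2. Open state 3: 2a->3.
bac: 2c undefined. 2c->0: ok.
bcb: 2b undefined. 2b->0: no, caba/aaabab meet in 0. 2b->1: no, caba/ca meet in 2. 2b->2: ok.
baab: 3b undefined. 3b->0: ok.
caaa: 3a undefined. 3a->0: no, caaaac/baccb meet in 1. 3a->1: no, ccaac/ca meet in 2. 3a->2: ok.
acabac: 3c undefined. 3c->0: ok.
All examples now run through 4 states with every (state, symbol) defined. Accept strings end in {0,3}, Reject strings end in {1,2}; accept={0,3}.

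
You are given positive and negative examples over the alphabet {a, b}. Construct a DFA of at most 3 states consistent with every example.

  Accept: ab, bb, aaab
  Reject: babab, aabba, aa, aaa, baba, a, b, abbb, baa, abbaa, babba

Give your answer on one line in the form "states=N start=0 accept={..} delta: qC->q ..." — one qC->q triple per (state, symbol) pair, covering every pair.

states=3 start=0 accept={2} delta: 0a->1 0b->1 1a->0 1b->2 2a->0 2b->0

State merging on the prefix tree: take the shortest (then alphabetical) example prefix whose next move is undefined and point that move at state 0, else 1, else 2, ...; a target is out if some Accept/Reject pair would then sit in one state with the same input left (inseparable). If every existing state is out, open a new one.
a: 0a undefined. 0a->0: no, ab/b meet in 0 with "b" left. Open state 1: 0a->1.
b: 0b undefined. 0b->0: no, bb/b meet in 0. 0b->1: ok.
aa: 1a undefined. 1a->0: ok.
ab: 1b undefined. 1b->0: no, ab/aa meet in 0. 1b->1: no, ab/babab meet in 1. Open state 2: 1b->2.
abb: 2b undefined. 2b->0: ok.
aabba: 2a undefined. 2a->0: ok.
All examples now run through 3 states with every (state, symbol) defined. Accept strings end in {2}, Reject strings end in {0,1}; accept={2}.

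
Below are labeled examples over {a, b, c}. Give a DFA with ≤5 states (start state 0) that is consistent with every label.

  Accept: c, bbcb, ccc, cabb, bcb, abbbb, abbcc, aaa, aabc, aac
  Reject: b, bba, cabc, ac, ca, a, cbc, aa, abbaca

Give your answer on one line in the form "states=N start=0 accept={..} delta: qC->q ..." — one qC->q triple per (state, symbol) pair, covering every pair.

Grow the machine one transition at a time. Run the examples from 0; the earliest place one falls off (shortest prefix, ties alphabetical) gets sent to the lowest-numbered state that keeps every Accept/Reject pair distinguishable — a pair clashes when both reach the same state with identical unread suffix — and to a fresh state only if none does.
a: 0a undefined. 0a->0: no, c/ac meet in 0 with "c" left. Open state 1: 0a->1.
b: 0b undefined. 0b->0: ok.
c: 0c undefined. 0c->0: no, c/b meet in 0. 0c->1: no, c/bba meet in 1. Open state 2: 0c->2.
aa: 1a undefined. 1a->0: no, aaa/bba meet in 1. 1a->1: no, aaa/bba meet in 1. 1a->2: no, c/aa meet in 2. Open state 3: 1a->3.
ab: 1b undefined. 1b->0: no, abbbb/b meet in 0. 1b->1: no, abbbb/bba meet in 1. 1b->2: ok.
ac: 1c undefined. 1c->0: ok.
ca: 2a undefined. 2a->0: no, c/cabc meet in 2. 2a->1: ok.
cb: 2b undefined. 2b->0: no, c/cbc meet in 2. 2b->1: no, bbcb/bba meet in 1. 2b->2: ok.
cc: 2c undefined. 2c->0: ok.
aaa: 3a undefined. 3a->0: no, aaa/b meet in 0. 3a->1: no, aaa/bba meet in 1. 3a->2: ok.
aab: 3b undefined. 3b->0: ok.
aac: 3c undefined. 3c->0: no, aac/b meet in 0. 3c->1: no, aac/bba meet in 1. 3c->2: ok.
All examples now run through 4 states with every (state, symbol) defined. Accept strings end in {2}, Reject strings end in {0,1,3}; accept={2}.

states=4 start=0 accept={2} delta: 0a->1 0b->0 0c->2 1a->3 1b->2 1c->0 2a->1 2b->2 2c->0 3a->2 3b->0 3c->2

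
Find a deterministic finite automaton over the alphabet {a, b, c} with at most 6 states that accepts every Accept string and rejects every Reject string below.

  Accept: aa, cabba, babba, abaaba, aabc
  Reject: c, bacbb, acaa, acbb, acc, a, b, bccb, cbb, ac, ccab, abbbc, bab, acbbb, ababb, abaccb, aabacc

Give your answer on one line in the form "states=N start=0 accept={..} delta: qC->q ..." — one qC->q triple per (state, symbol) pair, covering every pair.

State merging on the prefix tree: take the shortest (then alphabetical) example prefix whose next move is undefined and point that move at state 0, else 1, else 2, ...; a target is out if some Accept/Reject pair would then sit in one state with the same input left (inseparable). If every existing state is out, open a new one.
a: 0a undefined. 0a->0: no, aa/a meet in 0. Open state 1: 0a->1.
b: 0b undefined. 0b->0: ok.
c: 0c undefined. 0c->0: ok.
aa: 1a undefined. 1a->0: no, aa/c meet in 0. 1a->1: no, aa/a meet in 1. Open state 2: 1a->2.
ab: 1b undefined. 1b->0: no, cabba/a meet in 1. 1b->1: ok.
ac: 1c undefined. 1c->0: no, aa/acaa meet in 2. 1c->1: ok.
aab: 2b undefined. 2b->0: no, aabc/c meet in 0. 2b->1: no, aabc/bacbb meet in 1. 2b->2: no, aa/ababb meet in 2. Open state 3: 2b->3.
aaba: 3a undefined. 3a->0: ok.
aabc: 3c undefined. 3c->0: no, aabc/c meet in 0. 3c->1: no, aabc/bacbb meet in 1. 3c->2: ok.
abaa: 2a undefined. 2a->0: no, abaaba/bacbb meet in 1. 2a->1: ok.
abac: 2c undefined. 2c->0: ok.
ababb: 3b undefined. 3b->0: ok.
All examples now run through 4 states with every (state, symbol) defined. Accept strings end in {2}, Reject strings end in {0,1}; accept={2}.

states=4 start=0 accept={2} delta: 0a->1 0b->0 0c->0 1a->2 1b->1 1c->1 2a->1 2b->3 2c->0 3a->0 3b->0 3c->2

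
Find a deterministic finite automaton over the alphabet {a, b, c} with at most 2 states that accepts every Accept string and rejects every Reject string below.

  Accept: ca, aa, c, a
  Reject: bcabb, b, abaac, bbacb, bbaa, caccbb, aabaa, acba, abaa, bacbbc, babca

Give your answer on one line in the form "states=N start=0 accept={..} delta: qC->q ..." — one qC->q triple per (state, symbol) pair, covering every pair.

Grow the machine one transition at a time. Run the examples from 0; the earliest place one falls off (shortest prefix, ties alphabetical) gets sent to the lowest-numbered state that keeps every Accept/Reject pair distinguishable — a pair clashes when both reach the same state with identical unread suffix — and to a fresh state only if none does.
a: 0a undefined. 0a->0: ok.
b: 0b undefined. 0b->0: no, ca/babca meet in 0 with "ca" left. Open state 1: 0b->1.
c: 0c undefined. 0c->0: ok.
ba: 1a undefined. 1a->0: no, ca/abaac meet in 0. 1a->1: ok.
bb: 1b undefined. 1b->0: no, ca/bbaa meet in 0. 1b->1: ok.
bc: 1c undefined. 1c->0: no, ca/abaac meet in 0. 1c->1: ok.
All examples now run through 2 states with every (state, symbol) defined. Accept strings end in {0}, Reject strings end in {1}; accept={0}.

states=2 start=0 accept={0} delta: 0a->0 0b->1 0c->0 1a->1 1b->1 1c->1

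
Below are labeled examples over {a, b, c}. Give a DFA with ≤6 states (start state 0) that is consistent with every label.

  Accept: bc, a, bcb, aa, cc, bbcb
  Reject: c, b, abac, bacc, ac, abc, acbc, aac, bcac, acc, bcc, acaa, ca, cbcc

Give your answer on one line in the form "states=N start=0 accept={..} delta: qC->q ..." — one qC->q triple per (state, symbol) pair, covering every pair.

states=4 start=0 accept={0,1} delta: 0a->1 0b->2 0c->2 1a->0 1b->0 1c->3 2a->2 2b->1 2c->1 3a->2 3b->0 3c->2

Grow the machine one transition at a time. Run the examples from 0; the earliest place one falls off (shortest prefix, ties alphabetical) gets sent to the lowest-numbered state that keeps every Accept/Reject pair distinguishable — a pair clashes when both reach the same state with identical unread suffix — and to a fresh state only if none does.
a: 0a undefined. 0a->0: no, bc/abc meet in 0 with "bc" left. Open state 1: 0a->1.
b: 0b undefined. 0b->0: no, bc/c meet in 0 with "c" left. 0b->1: no, bc/ac meet in 1 with "c" left. Open state 2: 0b->2.
c: 0c undefined. 0c->0: no, a/ca meet in 1. 0c->1: no, a/c meet in 1. 0c->2: ok.
aa: 1a undefined. 1a->0: ok.
ab: 1b undefined. 1b->0: ok.
ac: 1c undefined. 1c->0: no, bc/acbc meet in 2 with "c" left. 1c->1: no, a/abac meet in 1. 1c->2: no, bc/acc meet in 2 with "c" left. Open state 3: 1c->3.
ba: 2a undefined. 2a->0: no, bc/bacc meet in 2 with "c" left. 2a->1: no, a/ca meet in 1. 2a->2: ok.
bb: 2b undefined. 2b->0: no, bc/cbcc meet in 2 with "c" left. 2b->1: ok.
bc: 2c undefined. 2c->0: no, bcb/c meet in 2. 2c->1: ok.
aca: 3a undefined. 3a->0: no, bc/acaa meet in 1. 3a->1: no, bcb/acaa meet in 0. 3a->2: ok.
acb: 3b undefined. 3b->0: ok.
acc: 3c undefined. 3c->0: no, bcb/acc meet in 0. 3c->1: no, bc/acc meet in 1. 3c->2: ok.
All examples now run through 4 states with every (state, symbol) defined. Accept strings end in {0,1}, Reject strings end in {2,3}; accept={0,1}.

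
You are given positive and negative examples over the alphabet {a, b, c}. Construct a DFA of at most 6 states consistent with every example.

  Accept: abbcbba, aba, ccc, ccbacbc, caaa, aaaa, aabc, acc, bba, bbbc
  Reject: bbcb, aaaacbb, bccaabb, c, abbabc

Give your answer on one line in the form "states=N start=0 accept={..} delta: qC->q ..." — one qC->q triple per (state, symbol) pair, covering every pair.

states=4 start=0 accept={0,2} delta: 0a->0 0b->1 0c->1 1a->2 1b->1 1c->2 2a->0 2b->3 2c->0 3a->0 3b->0 3c->1

Fold the examples into a partial DFA from state 0: repeatedly fix the first undefined (state, symbol) met by the shortest-then-alphabetical prefix, trying targets in increasing order and rejecting any under which an Accept and a Reject string meet in one state with the same remainder; add a state when all current targets are rejected. Accepting states are where Accept strings end.
a: 0a undefined. 0a->0: ok.
b: 0b undefined. 0b->0: no, aabc/c meet in 0 with "c" left. Open state 1: 0b->1.
c: 0c undefined. 0c->0: no, ccc/c meet in 0. 0c->1: ok.
bb: 1b undefined. 1b->0: no, aaaa/bbcb meet in 0. 1b->1: ok.
bc: 1c undefined. 1c->0: no, ccc/bbcb meet in 1. 1c->1: no, ccc/bbcb meet in 1. Open state 2: 1c->2.
ca: 1a undefined. 1a->0: no, aabc/abbabc meet in 2. 1a->1: no, aba/aaaacbb meet in 1. 1a->2: ok.
bcc: 2c undefined. 2c->0: ok.
caa: 2a undefined. 2a->0: ok.
ccb: 2b undefined. 2b->0: no, ccc/bbcb meet in 0. 2b->1: no, abbcbba/abbabc meet in 2. 2b->2: no, abbcbba/abbabc meet in 0. Open state 3: 2b->3.
ccba: 3a undefined. 3a->0: ok.
abbabc: 3c undefined. 3c->0: no, ccc/abbabc meet in 0. 3c->1: ok.
abbcbb: 3b undefined. 3b->0: ok.
All examples now run through 4 states with every (state, symbol) defined. Accept strings end in {0,2}, Reject strings end in {1,3}; accept={0,2}.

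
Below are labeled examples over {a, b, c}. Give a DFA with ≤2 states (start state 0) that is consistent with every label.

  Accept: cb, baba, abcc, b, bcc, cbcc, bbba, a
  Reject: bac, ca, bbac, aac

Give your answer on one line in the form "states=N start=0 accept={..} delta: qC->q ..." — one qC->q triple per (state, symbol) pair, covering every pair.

states=2 start=0 accept={0} delta: 0a->0 0b->0 0c->1 1a->1 1b->0 1c->0

Grow the machine one transition at a time. Run the examples from 0; the earliest place one falls off (shortest prefix, ties alphabetical) gets sent to the lowest-numbered state that keeps every Accept/Reject pair distinguishable — a pair clashes when both reach the same state with identical unread suffix — and to a fresh state only if none does.
a: 0a undefined. 0a->0: ok.
b: 0b undefined. 0b->0: ok.
c: 0c undefined. 0c->0: no, cb/bac meet in 0. Open state 1: 0c->1.
ca: 1a undefined. 1a->0: no, baba/ca meet in 0. 1a->1: ok.
cb: 1b undefined. 1b->0: ok.
bcc: 1c undefined. 1c->0: ok.
All examples now run through 2 states with every (state, symbol) defined. Accept strings end in {0}, Reject strings end in {1}; accept={0}.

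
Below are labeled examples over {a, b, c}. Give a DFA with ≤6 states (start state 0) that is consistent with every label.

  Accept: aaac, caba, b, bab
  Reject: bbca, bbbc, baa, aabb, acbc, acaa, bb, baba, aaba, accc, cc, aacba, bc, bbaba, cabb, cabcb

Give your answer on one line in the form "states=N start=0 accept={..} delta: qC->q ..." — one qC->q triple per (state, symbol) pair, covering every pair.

states=5 start=0 accept={1,2} delta: 0a->0 0b->1 0c->2 1a->0 1b->0 1c->0 2a->3 2b->1 2c->3 3a->0 3b->4 3c->0 4a->1 4b->0 4c->1

Fold the examples into a partial DFA from state 0: repeatedly fix the first undefined (state, symbol) met by the shortest-then-alphabetical prefix, trying targets in increasing order and rejecting any under which an Accept and a Reject string meet in one state with the same remainder; add a state when all current targets are rejected. Accepting states are where Accept strings end.
a: 0a undefined. 0a->0: ok.
b: 0b undefined. 0b->0: no, aaac/bbbc meet in 0 with "c" left. Open state 1: 0b->1.
c: 0c undefined. 0c->0: no, aaac/acaa meet in 0. 0c->1: no, caba/baba meet in 1 with "aba" left. Open state 2: 0c->2.
ba: 1a undefined. 1a->0: ok.
bb: 1b undefined. 1b->0: ok.
bc: 1c undefined. 1c->0: ok.
ca: 2a undefined. 2a->0: no, caba/bbca meet in 0. 2a->1: no, caba/bbbc meet in 0. 2a->2: no, aaac/bbca meet in 2. Open state 3: 2a->3.
cc: 2c undefined. 2c->0: no, aaac/accc meet in 2. 2c->1: no, b/cc meet in 1. 2c->2: no, aaac/accc meet in 2. 2c->3: ok.
acb: 2b undefined. 2b->0: no, aaac/acbc meet in 2. 2b->1: ok.
cab: 3b undefined. 3b->0: no, caba/bbbc meet in 0. 3b->1: no, caba/bbbc meet in 0. 3b->2: no, aaac/cabcb meet in 2. 3b->3: no, caba/acaa meet in 3 with "a" left. Open state 4: 3b->4.
acaa: 3a undefined. 3a->0: ok.
accc: 3c undefined. 3c->0: ok.
caba: 4a undefined. 4a->0: no, caba/bbbc meet in 0. 4a->1: ok.
cabb: 4b undefined. 4b->0: ok.
cabc: 4c undefined. 4c->0: no, caba/cabcb meet in 1. 4c->1: ok.
All examples now run through 5 states with every (state, symbol) defined. Accept strings end in {1,2}, Reject strings end in {0,3}; accept={1,2}.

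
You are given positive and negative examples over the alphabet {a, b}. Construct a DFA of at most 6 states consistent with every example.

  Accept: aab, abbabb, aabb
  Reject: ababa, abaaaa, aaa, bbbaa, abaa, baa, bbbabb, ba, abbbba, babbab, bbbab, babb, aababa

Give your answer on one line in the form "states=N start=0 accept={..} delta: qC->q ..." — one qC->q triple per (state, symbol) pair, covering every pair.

State merging on the prefix tree: take the shortest (then alphabetical) example prefix whose next move is undefined and point that move at state 0, else 1, else 2, ...; a target is out if some Accept/Reject pair would then sit in one state with the same input left (inseparable). If every existing state is out, open a new one.
a: 0a undefined. 0a->0: ok.
b: 0b undefined. 0b->0: no, aab/ababa meet in 0. Open state 1: 0b->1.
ba: 1a undefined. 1a->0: no, aabb/babb meet in 1 with "b" left. 1a->1: no, aab/abaaaa meet in 1. Open state 2: 1a->2.
bb: 1b undefined. 1b->0: no, abbabb/aaa meet in 0. 1b->1: no, abbabb/bbbabb meet in 2 with "bb" left. 1b->2: no, aabb/ba meet in 2. Open state 3: 1b->3.
baa: 2a undefined. 2a->0: ok.
bab: 2b undefined. 2b->0: no, aab/babb meet in 1. 2b->1: no, aabb/babb meet in 3. 2b->2: no, aab/babbab meet in 1. 2b->3: ok.
bbb: 3b undefined. 3b->0: no, aab/babbab meet in 1. 3b->1: no, aab/bbbabb meet in 1. 3b->2: no, aab/babbab meet in 1. 3b->3: no, abbabb/bbbabb meet in 3 with "abb" left. Open state 4: 3b->4.
abba: 3a undefined. 3a->0: ok.
bbba: 4a undefined. 4a->0: no, aab/babbab meet in 1. 4a->1: no, abbabb/babbab meet in 3. 4a->2: no, abbabb/babbab meet in 3. 4a->3: ok.
abbbb: 4b undefined. 4b->0: ok.
All examples now run through 5 states with every (state, symbol) defined. Accept strings end in {1,3}, Reject strings end in {0,2,4}; accept={1,3}.

states=5 start=0 accept={1,3} delta: 0a->0 0b->1 1a->2 1b->3 2a->0 2b->3 3a->0 3b->4 4a->3 4b->0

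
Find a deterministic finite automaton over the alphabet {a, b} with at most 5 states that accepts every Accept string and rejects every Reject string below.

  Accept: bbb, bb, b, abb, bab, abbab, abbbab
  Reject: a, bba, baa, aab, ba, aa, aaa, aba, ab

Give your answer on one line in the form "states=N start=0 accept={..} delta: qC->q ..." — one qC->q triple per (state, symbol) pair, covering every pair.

states=3 start=0 accept={2} delta: 0a->1 0b->2 1a->1 1b->0 2a->0 2b->2

Fold the examples into a partial DFA from state 0: repeatedly fix the first undefined (state, symbol) met by the shortest-then-alphabetical prefix, trying targets in increasing order and rejecting any under which an Accept and a Reject string meet in one state with the same remainder; add a state when all current targets are rejected. Accepting states are where Accept strings end.
a: 0a undefined. 0a->0: no, b/aab meet in 0 with "b" left. Open state 1: 0a->1.
b: 0b undefined. 0b->0: no, bab/ab meet in 1 with "b" left. 0b->1: no, bb/ab meet in 1 with "b" left. Open state 2: 0b->2.
aa: 1a undefined. 1a->0: no, b/aab meet in 2. 1a->1: ok.
ab: 1b undefined. 1b->0: ok.
ba: 2a undefined. 2a->0: ok.
bb: 2b undefined. 2b->0: no, bb/aab meet in 0. 2b->1: no, bbb/aab meet in 0. 2b->2: ok.
All examples now run through 3 states with every (state, symbol) defined. Accept strings end in {2}, Reject strings end in {0,1}; accept={2}.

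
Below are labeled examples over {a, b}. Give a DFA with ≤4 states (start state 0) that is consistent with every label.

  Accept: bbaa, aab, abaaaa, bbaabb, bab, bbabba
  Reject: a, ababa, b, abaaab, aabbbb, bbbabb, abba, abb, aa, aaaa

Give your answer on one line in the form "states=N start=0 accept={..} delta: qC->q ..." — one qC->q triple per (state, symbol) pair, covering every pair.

Fold the examples into a partial DFA from state 0: repeatedly fix the first undefined (state, symbol) met by the shortest-then-alphabetical prefix, trying targets in increasing order and rejecting any under which an Accept and a Reject string meet in one state with the same remainder; add a state when all current targets are rejected. Accepting states are where Accept strings end.
a: 0a undefined. 0a->0: no, aab/b meet in 0 with "b" left. Open state 1: 0a->1.
b: 0b undefined. 0b->0: no, bbaa/aa meet in 1 with "a" left. 0b->1: ok.
aa: 1a undefined. 1a->0: no, aab/a meet in 1. 1a->1: ok.
ab: 1b undefined. 1b->0: no, bbaa/a meet in 1. 1b->1: no, bbaa/a meet in 1. Open state 2: 1b->2.
aba: 2a undefined. 2a->0: no, bbaa/a meet in 1. 2a->1: no, bbaa/a meet in 1. 2a->2: ok.
abb: 2b undefined. 2b->0: no, bbaa/aabbbb meet in 2. 2b->1: ok.
All examples now run through 3 states with every (state, symbol) defined. Accept strings end in {2}, Reject strings end in {1}; accept={2}.

states=3 start=0 accept={2} delta: 0a->1 0b->1 1a->1 1b->2 2a->2 2b->1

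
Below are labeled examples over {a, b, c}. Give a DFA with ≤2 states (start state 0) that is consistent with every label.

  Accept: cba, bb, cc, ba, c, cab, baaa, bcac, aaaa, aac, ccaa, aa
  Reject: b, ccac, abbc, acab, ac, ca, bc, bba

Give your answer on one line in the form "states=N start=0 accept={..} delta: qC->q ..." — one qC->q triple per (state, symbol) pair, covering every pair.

Fold the examples into a partial DFA from state 0: repeatedly fix the first undefined (state, symbol) met by the shortest-then-alphabetical prefix, trying targets in increasing order and rejecting any under which an Accept and a Reject string meet in one state with the same remainder; add a state when all current targets are rejected. Accepting states are where Accept strings end.
a: 0a undefined. 0a->0: no, c/ac meet in 0 with "c" left. Open state 1: 0a->1.
b: 0b undefined. 0b->0: no, bb/b meet in 0. 0b->1: ok.
c: 0c undefined. 0c->0: ok.
aa: 1a undefined. 1a->0: ok.
ab: 1b undefined. 1b->0: ok.
ac: 1c undefined. 1c->0: no, cba/ccac meet in 0. 1c->1: ok.
All examples now run through 2 states with every (state, symbol) defined. Accept strings end in {0}, Reject strings end in {1}; accept={0}.

states=2 start=0 accept={0} delta: 0a->1 0b->1 0c->0 1a->0 1b->0 1c->1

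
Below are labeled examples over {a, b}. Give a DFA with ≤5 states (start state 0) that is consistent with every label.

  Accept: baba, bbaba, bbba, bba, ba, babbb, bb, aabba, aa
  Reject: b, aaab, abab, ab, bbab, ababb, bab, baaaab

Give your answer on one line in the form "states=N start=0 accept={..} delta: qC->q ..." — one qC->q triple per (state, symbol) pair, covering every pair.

states=4 start=0 accept={0,2} delta: 0a->0 0b->1 1a->2 1b->0 2a->0 2b->3 3a->0 3b->1

Fold the examples into a partial DFA from state 0: repeatedly fix the first undefined (state, symbol) met by the shortest-then-alphabetical prefix, trying targets in increasing order and rejecting any under which an Accept and a Reject string meet in one state with the same remainder; add a state when all current targets are rejected. Accepting states are where Accept strings end.
a: 0a undefined. 0a->0: ok.
b: 0b undefined. 0b->0: no, baba/b meet in 0. Open state 1: 0b->1.
ba: 1a undefined. 1a->0: no, bb/ababb meet in 1 with "b" left. 1a->1: no, ba/b meet in 1. Open state 2: 1a->2.
bb: 1b undefined. 1b->0: ok.
baa: 2a undefined. 2a->0: ok.
bab: 2b undefined. 2b->0: no, baba/abab meet in 0. 2b->1: no, bba/ababb meet in 0. 2b->2: no, bbaba/abab meet in 2. Open state 3: 2b->3.
baba: 3a undefined. 3a->0: ok.
babb: 3b undefined. 3b->0: no, baba/ababb meet in 0. 3b->1: ok.
All examples now run through 4 states with every (state, symbol) defined. Accept strings end in {0,2}, Reject strings end in {1,3}; accept={0,2}.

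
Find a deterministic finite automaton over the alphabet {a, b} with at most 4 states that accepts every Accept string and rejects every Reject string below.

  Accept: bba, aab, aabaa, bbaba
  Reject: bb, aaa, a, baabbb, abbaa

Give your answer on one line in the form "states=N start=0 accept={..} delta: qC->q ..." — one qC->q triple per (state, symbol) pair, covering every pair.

Fold the examples into a partial DFA from state 0: repeatedly fix the first undefined (state, symbol) met by the shortest-then-alphabetical prefix, trying targets in increasing order and rejecting any under which an Accept and a Reject string meet in one state with the same remainder; add a state when all current targets are rejected. Accepting states are where Accept strings end.
a: 0a undefined. 0a->0: ok.
b: 0b undefined. 0b->0: no, bba/bb meet in 0. Open state 1: 0b->1.
ba: 1a undefined. 1a->0: no, aabaa/aaa meet in 0. 1a->1: ok.
bb: 1b undefined. 1b->0: no, bba/bb meet in 0. 1b->1: no, bba/bb meet in 1. Open state 2: 1b->2.
bba: 2a undefined. 2a->0: no, bba/aaa meet in 0. 2a->1: no, bba/abbaa meet in 1. 2a->2: no, bba/bb meet in 2. Open state 3: 2a->3.
bbab: 3b undefined. 3b->0: no, bbaba/aaa meet in 0. 3b->1: ok.
abbaa: 3a undefined. 3a->0: ok.
baabb: 2b undefined. 2b->0: no, aab/baabbb meet in 1. 2b->1: ok.
All examples now run through 4 states with every (state, symbol) defined. Accept strings end in {1,3}, Reject strings end in {0,2}; accept={1,3}.

states=4 start=0 accept={1,3} delta: 0a->0 0b->1 1a->1 1b->2 2a->3 2b->1 3a->0 3b->1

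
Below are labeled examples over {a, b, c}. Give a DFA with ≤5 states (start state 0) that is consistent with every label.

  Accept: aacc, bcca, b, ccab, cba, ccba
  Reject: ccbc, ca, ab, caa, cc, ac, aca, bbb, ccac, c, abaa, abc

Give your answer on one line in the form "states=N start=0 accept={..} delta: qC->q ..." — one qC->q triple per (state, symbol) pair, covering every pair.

State merging on the prefix tree: take the shortest (then alphabetical) example prefix whose next move is undefined and point that move at state 0, else 1, else 2, ...; a target is out if some Accept/Reject pair would then sit in one state with the same input left (inseparable). If every existing state is out, open a new one.
a: 0a undefined. 0a->0: no, aacc/cc meet in 0 with "cc" left. Open state 1: 0a->1.
b: 0b undefined. 0b->0: no, b/bbb meet in 0. 0b->1: ok.
c: 0c undefined. 0c->0: no, b/ca meet in 1. 0c->1: no, b/c meet in 1. Open state 2: 0c->2.
aa: 1a undefined. 1a->0: no, aacc/cc meet in 2 with "c" left. 1a->1: ok.
ab: 1b undefined. 1b->0: no, b/bbb meet in 1. 1b->1: no, b/ab meet in 1. 1b->2: ok.
ac: 1c undefined. 1c->0: no, aacc/ab meet in 2. 1c->1: no, aacc/ac meet in 1. 1c->2: no, aacc/cc meet in 2 with "c" left. Open state 3: 1c->3.
ca: 2a undefined. 2a->0: no, b/caa meet in 1. 2a->1: no, b/ca meet in 1. 2a->2: ok.
cb: 2b undefined. 2b->0: ok.
cc: 2c undefined. 2c->0: no, ccab/ca meet in 2. 2c->1: no, b/ccbc meet in 1. 2c->2: no, ccab/bbb meet in 0. 2c->3: ok.
aca: 3a undefined. 3a->0: ok.
bcc: 3c undefined. 3c->0: no, aacc/aca meet in 0. 3c->1: ok.
ccb: 3b undefined. 3b->0: ok.
All examples now run through 4 states with every (state, symbol) defined. Accept strings end in {1}, Reject strings end in {0,2,3}; accept={1}.

states=4 start=0 accept={1} delta: 0a->1 0b->1 0c->2 1a->1 1b->2 1c->3 2a->2 2b->0 2c->3 3a->0 3b->0 3c->1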